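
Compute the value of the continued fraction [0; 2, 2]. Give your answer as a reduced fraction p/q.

Start with 2.
2 + 1/(2/1) = 2 + 1/2 = 5/2
0 + 1/(5/2) = 0 + 2/5 = 2/5

2/5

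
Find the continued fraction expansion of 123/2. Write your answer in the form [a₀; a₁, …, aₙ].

Run the Euclidean algorithm, recording each quotient:
123 = 61·2 + 1, so a_0 = 61
2 = 2·1 + 0, so a_1 = 2

[61; 2]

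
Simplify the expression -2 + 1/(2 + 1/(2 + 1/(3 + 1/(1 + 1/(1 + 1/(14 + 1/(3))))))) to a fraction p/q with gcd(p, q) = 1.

a_0 = -2: -2/1
a_1 = 2: -3/2
a_2 = 2: -8/5
a_3 = 3: -27/17
a_4 = 1: -35/22
a_5 = 1: -62/39
a_6 = 14: -903/568
a_7 = 3: -2771/1743

-2771/1743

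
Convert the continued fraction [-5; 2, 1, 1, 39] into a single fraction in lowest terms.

-911/198

a_0 = -5: -5/1
a_1 = 2: -9/2
a_2 = 1: -14/3
a_3 = 1: -23/5
a_4 = 39: -911/198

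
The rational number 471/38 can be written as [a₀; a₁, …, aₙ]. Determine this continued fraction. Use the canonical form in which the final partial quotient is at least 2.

471 ÷ 38 → quotient 12, remainder 15
38 ÷ 15 → quotient 2, remainder 8
15 ÷ 8 → quotient 1, remainder 7
8 ÷ 7 → quotient 1, remainder 1
7 ÷ 1 → quotient 7, remainder 0

[12; 2, 1, 1, 7]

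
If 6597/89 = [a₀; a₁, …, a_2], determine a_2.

6597 = 74·89 + 11, so a_0 = 74
89 = 8·11 + 1, so a_1 = 8
11 = 11·1 + 0, so a_2 = 11

11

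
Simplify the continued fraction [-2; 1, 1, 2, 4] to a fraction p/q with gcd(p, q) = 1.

-31/22

Compute successive convergents:
a_0 = -2: -2/1
a_1 = 1: -1/1
a_2 = 1: -3/2
a_3 = 2: -7/5
a_4 = 4: -31/22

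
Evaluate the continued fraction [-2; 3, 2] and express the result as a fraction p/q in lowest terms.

-12/7

Starting at the tail and folding back:
Start with 2.
3 + 1/(2/1) = 3 + 1/2 = 7/2
-2 + 1/(7/2) = -2 + 2/7 = -12/7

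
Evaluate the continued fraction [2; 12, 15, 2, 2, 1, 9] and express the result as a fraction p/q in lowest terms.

26361/12656

a_0 = 2: 2/1
a_1 = 12: 25/12
a_2 = 15: 377/181
a_3 = 2: 779/374
a_4 = 2: 1935/929
a_5 = 1: 2714/1303
a_6 = 9: 26361/12656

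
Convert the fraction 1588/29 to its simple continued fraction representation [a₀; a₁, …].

[54; 1, 3, 7]

Apply division with remainder until the remainder is 0:
1588 ÷ 29 → quotient 54, remainder 22
29 ÷ 22 → quotient 1, remainder 7
22 ÷ 7 → quotient 3, remainder 1
7 ÷ 1 → quotient 7, remainder 0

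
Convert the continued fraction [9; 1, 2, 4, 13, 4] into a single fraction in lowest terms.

6794/701

Start with 4.
13 + 1/(4/1) = 13 + 1/4 = 53/4
4 + 1/(53/4) = 4 + 4/53 = 216/53
2 + 1/(216/53) = 2 + 53/216 = 485/216
1 + 1/(485/216) = 1 + 216/485 = 701/485
9 + 1/(701/485) = 9 + 485/701 = 6794/701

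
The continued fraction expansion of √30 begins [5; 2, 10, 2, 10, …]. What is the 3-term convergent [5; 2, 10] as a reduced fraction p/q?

115/21

a_0 = 5: 5/1
a_1 = 2: 11/2
a_2 = 10: 115/21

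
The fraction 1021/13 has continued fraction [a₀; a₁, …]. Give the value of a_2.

1021 = 78·13 + 7, so a_0 = 78
13 = 1·7 + 6, so a_1 = 1
7 = 1·6 + 1, so a_2 = 1

1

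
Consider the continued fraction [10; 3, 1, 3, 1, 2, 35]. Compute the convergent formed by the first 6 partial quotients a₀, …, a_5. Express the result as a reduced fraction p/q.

a_0 = 10: 10/1
a_1 = 3: 31/3
a_2 = 1: 41/4
a_3 = 3: 154/15
a_4 = 1: 195/19
a_5 = 2: 544/53

544/53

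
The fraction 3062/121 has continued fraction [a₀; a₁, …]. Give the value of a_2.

3062 ÷ 121 → quotient 25, remainder 37
121 ÷ 37 → quotient 3, remainder 10
37 ÷ 10 → quotient 3, remainder 7

3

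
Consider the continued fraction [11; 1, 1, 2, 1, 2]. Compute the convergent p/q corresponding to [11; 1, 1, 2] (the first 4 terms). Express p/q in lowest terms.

58/5

Work from the innermost term outward:
Start with 2.
1 + 1/(2/1) = 1 + 1/2 = 3/2
1 + 1/(3/2) = 1 + 2/3 = 5/3
11 + 1/(5/3) = 11 + 3/5 = 58/5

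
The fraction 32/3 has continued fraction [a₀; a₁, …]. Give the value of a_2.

2

Repeatedly divide and take the remainder:
⌊32/3⌋ = 10, remainder 2
⌊3/2⌋ = 1, remainder 1
⌊2/1⌋ = 2, remainder 0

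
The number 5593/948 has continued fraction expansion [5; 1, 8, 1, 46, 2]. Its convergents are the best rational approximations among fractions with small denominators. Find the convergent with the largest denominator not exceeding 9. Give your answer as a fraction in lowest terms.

53/9

a_0 = 5: 5/1  (≤ bound)
a_1 = 1: 6/1  (≤ bound)
a_2 = 8: 53/9  (≤ bound)
a_3 = 1: 59/10  (> 9, stop)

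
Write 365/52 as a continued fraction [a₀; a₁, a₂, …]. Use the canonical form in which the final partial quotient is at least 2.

[7; 52]

365 ÷ 52 → quotient 7, remainder 1
52 ÷ 1 → quotient 52, remainder 0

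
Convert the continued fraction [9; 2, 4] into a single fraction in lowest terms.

Build up convergents one term at a time:
a_0 = 9: 9/1
a_1 = 2: 19/2
a_2 = 4: 85/9

85/9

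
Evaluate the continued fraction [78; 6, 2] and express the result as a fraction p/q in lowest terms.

1016/13

Compute successive convergents:
a_0 = 78: 78/1
a_1 = 6: 469/6
a_2 = 2: 1016/13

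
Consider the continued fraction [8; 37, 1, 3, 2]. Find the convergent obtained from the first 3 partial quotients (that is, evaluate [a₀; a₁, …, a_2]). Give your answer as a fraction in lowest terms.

305/38

Start with 1.
37 + 1/(1/1) = 37 + 1/1 = 38/1
8 + 1/(38/1) = 8 + 1/38 = 305/38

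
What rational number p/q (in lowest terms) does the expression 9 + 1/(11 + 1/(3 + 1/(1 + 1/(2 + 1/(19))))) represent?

Use the convergent recurrence hₖ = aₖ·hₖ₋₁ + hₖ₋₂ (and likewise for the denominators kₖ):
a_0 = 9: 9/1
a_1 = 11: 100/11
a_2 = 3: 309/34
a_3 = 1: 409/45
a_4 = 2: 1127/124
a_5 = 19: 21822/2401

21822/2401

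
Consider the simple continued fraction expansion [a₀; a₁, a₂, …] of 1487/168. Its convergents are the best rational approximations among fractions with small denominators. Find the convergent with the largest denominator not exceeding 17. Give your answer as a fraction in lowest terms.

List convergents until the denominator exceeds the bound:
a_0 = 8: 8/1  (≤ bound)
a_1 = 1: 9/1  (≤ bound)
a_2 = 5: 53/6  (≤ bound)
a_3 = 1: 62/7  (≤ bound)
a_4 = 2: 177/20  (> 17, stop)

62/7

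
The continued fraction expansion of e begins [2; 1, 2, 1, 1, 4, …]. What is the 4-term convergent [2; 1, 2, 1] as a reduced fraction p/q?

Start with 1.
2 + 1/(1/1) = 2 + 1/1 = 3/1
1 + 1/(3/1) = 1 + 1/3 = 4/3
2 + 1/(4/3) = 2 + 3/4 = 11/4

11/4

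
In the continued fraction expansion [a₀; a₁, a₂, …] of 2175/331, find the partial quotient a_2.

Apply division with remainder until the remainder is 0:
2175 ÷ 331 → quotient 6, remainder 189
331 ÷ 189 → quotient 1, remainder 142
189 ÷ 142 → quotient 1, remainder 47

1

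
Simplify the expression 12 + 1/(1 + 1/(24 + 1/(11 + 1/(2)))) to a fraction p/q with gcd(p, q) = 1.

7478/577

Start with 2.
11 + 1/(2/1) = 11 + 1/2 = 23/2
24 + 1/(23/2) = 24 + 2/23 = 554/23
1 + 1/(554/23) = 1 + 23/554 = 577/554
12 + 1/(577/554) = 12 + 554/577 = 7478/577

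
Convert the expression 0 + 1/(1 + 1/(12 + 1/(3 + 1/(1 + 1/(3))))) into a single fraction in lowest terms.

Compute successive convergents:
a_0 = 0: 0/1
a_1 = 1: 1/1
a_2 = 12: 12/13
a_3 = 3: 37/40
a_4 = 1: 49/53
a_5 = 3: 184/199

184/199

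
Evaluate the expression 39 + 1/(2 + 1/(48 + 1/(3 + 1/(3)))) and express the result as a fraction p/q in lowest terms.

38547/976

Start with 3.
3 + 1/(3/1) = 3 + 1/3 = 10/3
48 + 1/(10/3) = 48 + 3/10 = 483/10
2 + 1/(483/10) = 2 + 10/483 = 976/483
39 + 1/(976/483) = 39 + 483/976 = 38547/976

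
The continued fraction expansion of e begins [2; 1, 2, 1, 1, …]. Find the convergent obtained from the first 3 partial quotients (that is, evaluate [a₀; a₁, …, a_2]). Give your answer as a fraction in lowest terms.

8/3

Start with 2.
1 + 1/(2/1) = 1 + 1/2 = 3/2
2 + 1/(3/2) = 2 + 2/3 = 8/3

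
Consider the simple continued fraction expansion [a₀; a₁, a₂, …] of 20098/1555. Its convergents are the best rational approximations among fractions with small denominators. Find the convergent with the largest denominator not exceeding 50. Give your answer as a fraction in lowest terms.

List convergents until the denominator exceeds the bound:
a_0 = 12: 12/1  (≤ bound)
a_1 = 1: 13/1  (≤ bound)
a_2 = 12: 168/13  (≤ bound)
a_3 = 3: 517/40  (≤ bound)
a_4 = 2: 1202/93  (> 50, stop)

517/40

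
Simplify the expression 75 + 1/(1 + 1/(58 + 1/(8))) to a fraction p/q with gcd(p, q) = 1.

35940/473

a_0 = 75: 75/1
a_1 = 1: 76/1
a_2 = 58: 4483/59
a_3 = 8: 35940/473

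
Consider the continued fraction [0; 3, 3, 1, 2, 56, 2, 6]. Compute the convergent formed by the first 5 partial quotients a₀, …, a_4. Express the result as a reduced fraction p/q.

a_0 = 0: 0/1
a_1 = 3: 1/3
a_2 = 3: 3/10
a_3 = 1: 4/13
a_4 = 2: 11/36

11/36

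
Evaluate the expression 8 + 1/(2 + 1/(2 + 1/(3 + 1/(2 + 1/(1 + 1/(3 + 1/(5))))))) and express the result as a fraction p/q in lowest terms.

Build up convergents one term at a time:
a_0 = 8: 8/1
a_1 = 2: 17/2
a_2 = 2: 42/5
a_3 = 3: 143/17
a_4 = 2: 328/39
a_5 = 1: 471/56
a_6 = 3: 1741/207
a_7 = 5: 9176/1091

9176/1091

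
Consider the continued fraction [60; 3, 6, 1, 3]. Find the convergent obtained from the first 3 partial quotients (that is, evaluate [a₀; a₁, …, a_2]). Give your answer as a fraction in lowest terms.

Start with 6.
3 + 1/(6/1) = 3 + 1/6 = 19/6
60 + 1/(19/6) = 60 + 6/19 = 1146/19

1146/19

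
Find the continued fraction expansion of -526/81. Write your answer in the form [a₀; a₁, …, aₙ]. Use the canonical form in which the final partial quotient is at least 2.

[-7; 1, 1, 40]

Run the Euclidean algorithm, recording each quotient:
-526 ÷ 81 → quotient -7, remainder 41
81 ÷ 41 → quotient 1, remainder 40
41 ÷ 40 → quotient 1, remainder 1
40 ÷ 1 → quotient 40, remainder 0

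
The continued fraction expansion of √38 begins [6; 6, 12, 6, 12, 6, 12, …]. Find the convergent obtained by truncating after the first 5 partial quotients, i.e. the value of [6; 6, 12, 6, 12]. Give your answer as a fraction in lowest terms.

Use the convergent recurrence hₖ = aₖ·hₖ₋₁ + hₖ₋₂ (and likewise for the denominators kₖ):
a_0 = 6: 6/1
a_1 = 6: 37/6
a_2 = 12: 450/73
a_3 = 6: 2737/444
a_4 = 12: 33294/5401

33294/5401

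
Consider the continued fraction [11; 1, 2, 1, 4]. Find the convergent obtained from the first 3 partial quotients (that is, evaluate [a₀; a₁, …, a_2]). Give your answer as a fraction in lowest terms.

a_0 = 11: 11/1
a_1 = 1: 12/1
a_2 = 2: 35/3

35/3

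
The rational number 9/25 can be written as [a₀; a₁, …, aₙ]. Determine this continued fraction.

9 ÷ 25 → quotient 0, remainder 9
25 ÷ 9 → quotient 2, remainder 7
9 ÷ 7 → quotient 1, remainder 2
7 ÷ 2 → quotient 3, remainder 1
2 ÷ 1 → quotient 2, remainder 0

[0; 2, 1, 3, 2]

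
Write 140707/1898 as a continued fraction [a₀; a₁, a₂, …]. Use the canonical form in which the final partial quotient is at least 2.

[74; 7, 2, 3, 1, 8, 1, 2]

⌊140707/1898⌋ = 74, remainder 255
⌊1898/255⌋ = 7, remainder 113
⌊255/113⌋ = 2, remainder 29
⌊113/29⌋ = 3, remainder 26
⌊29/26⌋ = 1, remainder 3
⌊26/3⌋ = 8, remainder 2
⌊3/2⌋ = 1, remainder 1
⌊2/1⌋ = 2, remainder 0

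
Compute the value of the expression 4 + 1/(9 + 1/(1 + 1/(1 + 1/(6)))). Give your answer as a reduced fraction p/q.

509/124

a_0 = 4: 4/1
a_1 = 9: 37/9
a_2 = 1: 41/10
a_3 = 1: 78/19
a_4 = 6: 509/124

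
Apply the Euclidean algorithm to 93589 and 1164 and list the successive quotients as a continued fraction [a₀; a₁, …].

Apply division with remainder until the remainder is 0:
93589 = 80·1164 + 469, so a_0 = 80
1164 = 2·469 + 226, so a_1 = 2
469 = 2·226 + 17, so a_2 = 2
226 = 13·17 + 5, so a_3 = 13
17 = 3·5 + 2, so a_4 = 3
5 = 2·2 + 1, so a_5 = 2
2 = 2·1 + 0, so a_6 = 2

[80; 2, 2, 13, 3, 2, 2]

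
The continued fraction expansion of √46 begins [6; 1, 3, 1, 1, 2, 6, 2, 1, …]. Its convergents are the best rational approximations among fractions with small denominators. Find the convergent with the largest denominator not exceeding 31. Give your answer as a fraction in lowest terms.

156/23

a_0 = 6: 6/1  (≤ bound)
a_1 = 1: 7/1  (≤ bound)
a_2 = 3: 27/4  (≤ bound)
a_3 = 1: 34/5  (≤ bound)
a_4 = 1: 61/9  (≤ bound)
a_5 = 2: 156/23  (≤ bound)
a_6 = 6: 997/147  (> 31, stop)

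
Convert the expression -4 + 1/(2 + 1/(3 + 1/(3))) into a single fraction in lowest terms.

Start with 3.
3 + 1/(3/1) = 3 + 1/3 = 10/3
2 + 1/(10/3) = 2 + 3/10 = 23/10
-4 + 1/(23/10) = -4 + 10/23 = -82/23

-82/23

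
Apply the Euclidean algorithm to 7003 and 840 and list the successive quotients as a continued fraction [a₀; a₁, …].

[8; 2, 1, 30, 2, 4]

7003 ÷ 840 → quotient 8, remainder 283
840 ÷ 283 → quotient 2, remainder 274
283 ÷ 274 → quotient 1, remainder 9
274 ÷ 9 → quotient 30, remainder 4
9 ÷ 4 → quotient 2, remainder 1
4 ÷ 1 → quotient 4, remainder 0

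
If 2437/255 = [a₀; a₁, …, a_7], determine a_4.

1

⌊2437/255⌋ = 9, remainder 142
⌊255/142⌋ = 1, remainder 113
⌊142/113⌋ = 1, remainder 29
⌊113/29⌋ = 3, remainder 26
⌊29/26⌋ = 1, remainder 3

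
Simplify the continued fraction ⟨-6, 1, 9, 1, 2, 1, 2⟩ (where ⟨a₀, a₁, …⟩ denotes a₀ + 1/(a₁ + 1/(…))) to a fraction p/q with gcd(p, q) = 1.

Collapse the nested fraction from the inside out:
Start with 2.
1 + 1/(2/1) = 1 + 1/2 = 3/2
2 + 1/(3/2) = 2 + 2/3 = 8/3
1 + 1/(8/3) = 1 + 3/8 = 11/8
9 + 1/(11/8) = 9 + 8/11 = 107/11
1 + 1/(107/11) = 1 + 11/107 = 118/107
-6 + 1/(118/107) = -6 + 107/118 = -601/118

-601/118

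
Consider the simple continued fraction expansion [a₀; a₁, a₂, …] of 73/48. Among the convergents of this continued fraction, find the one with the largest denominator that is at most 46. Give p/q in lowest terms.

35/23

List convergents until the denominator exceeds the bound:
a_0 = 1: 1/1  (≤ bound)
a_1 = 1: 2/1  (≤ bound)
a_2 = 1: 3/2  (≤ bound)
a_3 = 11: 35/23  (≤ bound)
a_4 = 2: 73/48  (> 46, stop)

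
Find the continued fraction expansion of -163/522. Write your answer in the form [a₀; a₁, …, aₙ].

⌊-163/522⌋ = -1, remainder 359
⌊522/359⌋ = 1, remainder 163
⌊359/163⌋ = 2, remainder 33
⌊163/33⌋ = 4, remainder 31
⌊33/31⌋ = 1, remainder 2
⌊31/2⌋ = 15, remainder 1
⌊2/1⌋ = 2, remainder 0

[-1; 1, 2, 4, 1, 15, 2]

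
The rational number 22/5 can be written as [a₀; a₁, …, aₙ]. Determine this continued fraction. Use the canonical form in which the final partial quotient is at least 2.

⌊22/5⌋ = 4, remainder 2
⌊5/2⌋ = 2, remainder 1
⌊2/1⌋ = 2, remainder 0

[4; 2, 2]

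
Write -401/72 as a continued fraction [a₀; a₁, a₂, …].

[-6; 2, 3, 10]

Repeatedly divide and take the remainder:
-401 = -6·72 + 31, so a_0 = -6
72 = 2·31 + 10, so a_1 = 2
31 = 3·10 + 1, so a_2 = 3
10 = 10·1 + 0, so a_3 = 10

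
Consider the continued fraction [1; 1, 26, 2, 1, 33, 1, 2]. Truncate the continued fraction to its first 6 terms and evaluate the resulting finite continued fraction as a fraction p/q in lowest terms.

5421/2761

a_0 = 1: 1/1
a_1 = 1: 2/1
a_2 = 26: 53/27
a_3 = 2: 108/55
a_4 = 1: 161/82
a_5 = 33: 5421/2761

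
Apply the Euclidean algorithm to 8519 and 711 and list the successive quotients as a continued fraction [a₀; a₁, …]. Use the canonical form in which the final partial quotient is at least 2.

[11; 1, 53, 1, 2, 4]

⌊8519/711⌋ = 11, remainder 698
⌊711/698⌋ = 1, remainder 13
⌊698/13⌋ = 53, remainder 9
⌊13/9⌋ = 1, remainder 4
⌊9/4⌋ = 2, remainder 1
⌊4/1⌋ = 4, remainder 0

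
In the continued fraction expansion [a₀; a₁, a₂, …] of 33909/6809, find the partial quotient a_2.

49

Apply division with remainder until the remainder is 0:
33909 ÷ 6809 → quotient 4, remainder 6673
6809 ÷ 6673 → quotient 1, remainder 136
6673 ÷ 136 → quotient 49, remainder 9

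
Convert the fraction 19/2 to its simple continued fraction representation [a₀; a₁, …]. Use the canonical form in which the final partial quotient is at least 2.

19 = 9·2 + 1, so a_0 = 9
2 = 2·1 + 0, so a_1 = 2

[9; 2]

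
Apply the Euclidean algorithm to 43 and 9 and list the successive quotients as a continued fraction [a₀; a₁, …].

Repeatedly divide and take the remainder:
⌊43/9⌋ = 4, remainder 7
⌊9/7⌋ = 1, remainder 2
⌊7/2⌋ = 3, remainder 1
⌊2/1⌋ = 2, remainder 0

[4; 1, 3, 2]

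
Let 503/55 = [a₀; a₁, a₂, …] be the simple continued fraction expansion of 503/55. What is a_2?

Apply division with remainder until the remainder is 0:
503 = 9·55 + 8, so a_0 = 9
55 = 6·8 + 7, so a_1 = 6
8 = 1·7 + 1, so a_2 = 1

1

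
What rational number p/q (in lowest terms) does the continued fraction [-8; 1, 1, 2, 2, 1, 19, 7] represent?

Start with 7.
19 + 1/(7/1) = 19 + 1/7 = 134/7
1 + 1/(134/7) = 1 + 7/134 = 141/134
2 + 1/(141/134) = 2 + 134/141 = 416/141
2 + 1/(416/141) = 2 + 141/416 = 973/416
1 + 1/(973/416) = 1 + 416/973 = 1389/973
1 + 1/(1389/973) = 1 + 973/1389 = 2362/1389
-8 + 1/(2362/1389) = -8 + 1389/2362 = -17507/2362

-17507/2362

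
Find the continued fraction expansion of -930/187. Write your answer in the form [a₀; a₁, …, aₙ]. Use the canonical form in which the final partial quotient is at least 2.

-930 = -5·187 + 5, so a_0 = -5
187 = 37·5 + 2, so a_1 = 37
5 = 2·2 + 1, so a_2 = 2
2 = 2·1 + 0, so a_3 = 2

[-5; 37, 2, 2]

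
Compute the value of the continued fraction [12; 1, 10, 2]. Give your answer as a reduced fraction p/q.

Work from the innermost term outward:
Start with 2.
10 + 1/(2/1) = 10 + 1/2 = 21/2
1 + 1/(21/2) = 1 + 2/21 = 23/21
12 + 1/(23/21) = 12 + 21/23 = 297/23

297/23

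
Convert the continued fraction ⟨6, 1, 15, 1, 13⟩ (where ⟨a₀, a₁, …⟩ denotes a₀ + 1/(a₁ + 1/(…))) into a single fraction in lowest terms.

a_0 = 6: 6/1
a_1 = 1: 7/1
a_2 = 15: 111/16
a_3 = 1: 118/17
a_4 = 13: 1645/237

1645/237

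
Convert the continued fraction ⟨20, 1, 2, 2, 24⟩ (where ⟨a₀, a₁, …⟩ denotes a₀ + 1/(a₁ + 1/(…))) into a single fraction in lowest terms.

Compute successive convergents:
a_0 = 20: 20/1
a_1 = 1: 21/1
a_2 = 2: 62/3
a_3 = 2: 145/7
a_4 = 24: 3542/171

3542/171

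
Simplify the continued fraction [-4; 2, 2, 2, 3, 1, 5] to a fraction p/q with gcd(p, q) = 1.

a_0 = -4: -4/1
a_1 = 2: -7/2
a_2 = 2: -18/5
a_3 = 2: -43/12
a_4 = 3: -147/41
a_5 = 1: -190/53
a_6 = 5: -1097/306

-1097/306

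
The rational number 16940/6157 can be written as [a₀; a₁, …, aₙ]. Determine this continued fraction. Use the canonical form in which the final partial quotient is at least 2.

16940 = 2·6157 + 4626, so a_0 = 2
6157 = 1·4626 + 1531, so a_1 = 1
4626 = 3·1531 + 33, so a_2 = 3
1531 = 46·33 + 13, so a_3 = 46
33 = 2·13 + 7, so a_4 = 2
13 = 1·7 + 6, so a_5 = 1
7 = 1·6 + 1, so a_6 = 1
6 = 6·1 + 0, so a_7 = 6

[2; 1, 3, 46, 2, 1, 1, 6]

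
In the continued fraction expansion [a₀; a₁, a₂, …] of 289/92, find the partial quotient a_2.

⌊289/92⌋ = 3, remainder 13
⌊92/13⌋ = 7, remainder 1
⌊13/1⌋ = 13, remainder 0

13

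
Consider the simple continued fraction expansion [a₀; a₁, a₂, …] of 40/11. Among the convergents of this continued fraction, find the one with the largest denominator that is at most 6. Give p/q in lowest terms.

List convergents until the denominator exceeds the bound:
a_0 = 3: 3/1  (≤ bound)
a_1 = 1: 4/1  (≤ bound)
a_2 = 1: 7/2  (≤ bound)
a_3 = 1: 11/3  (≤ bound)
a_4 = 3: 40/11  (> 6, stop)

11/3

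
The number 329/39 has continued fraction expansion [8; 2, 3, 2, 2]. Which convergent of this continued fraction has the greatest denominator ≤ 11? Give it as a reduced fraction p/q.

List convergents until the denominator exceeds the bound:
a_0 = 8: 8/1  (≤ bound)
a_1 = 2: 17/2  (≤ bound)
a_2 = 3: 59/7  (≤ bound)
a_3 = 2: 135/16  (> 11, stop)

59/7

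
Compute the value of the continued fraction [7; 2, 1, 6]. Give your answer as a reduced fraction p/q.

147/20

a_0 = 7: 7/1
a_1 = 2: 15/2
a_2 = 1: 22/3
a_3 = 6: 147/20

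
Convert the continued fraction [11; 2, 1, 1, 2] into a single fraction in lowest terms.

148/13

Compute successive convergents:
a_0 = 11: 11/1
a_1 = 2: 23/2
a_2 = 1: 34/3
a_3 = 1: 57/5
a_4 = 2: 148/13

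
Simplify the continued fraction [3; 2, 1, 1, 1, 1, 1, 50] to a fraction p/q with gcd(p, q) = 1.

Start with 50.
1 + 1/(50/1) = 1 + 1/50 = 51/50
1 + 1/(51/50) = 1 + 50/51 = 101/51
1 + 1/(101/51) = 1 + 51/101 = 152/101
1 + 1/(152/101) = 1 + 101/152 = 253/152
1 + 1/(253/152) = 1 + 152/253 = 405/253
2 + 1/(405/253) = 2 + 253/405 = 1063/405
3 + 1/(1063/405) = 3 + 405/1063 = 3594/1063

3594/1063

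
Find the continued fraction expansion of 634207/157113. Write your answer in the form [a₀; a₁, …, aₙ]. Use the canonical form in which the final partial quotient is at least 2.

634207 ÷ 157113 → quotient 4, remainder 5755
157113 ÷ 5755 → quotient 27, remainder 1728
5755 ÷ 1728 → quotient 3, remainder 571
1728 ÷ 571 → quotient 3, remainder 15
571 ÷ 15 → quotient 38, remainder 1
15 ÷ 1 → quotient 15, remainder 0

[4; 27, 3, 3, 38, 15]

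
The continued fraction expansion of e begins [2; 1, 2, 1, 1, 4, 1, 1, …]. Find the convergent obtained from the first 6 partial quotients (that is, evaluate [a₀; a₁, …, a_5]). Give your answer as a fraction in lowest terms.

87/32

Compute successive convergents:
a_0 = 2: 2/1
a_1 = 1: 3/1
a_2 = 2: 8/3
a_3 = 1: 11/4
a_4 = 1: 19/7
a_5 = 4: 87/32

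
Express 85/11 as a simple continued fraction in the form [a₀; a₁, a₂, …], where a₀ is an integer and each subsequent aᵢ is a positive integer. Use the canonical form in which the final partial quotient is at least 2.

⌊85/11⌋ = 7, remainder 8
⌊11/8⌋ = 1, remainder 3
⌊8/3⌋ = 2, remainder 2
⌊3/2⌋ = 1, remainder 1
⌊2/1⌋ = 2, remainder 0

[7; 1, 2, 1, 2]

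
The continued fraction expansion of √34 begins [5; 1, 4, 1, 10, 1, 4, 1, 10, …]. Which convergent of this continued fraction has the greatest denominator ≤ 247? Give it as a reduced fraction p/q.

414/71

a_0 = 5: 5/1  (≤ bound)
a_1 = 1: 6/1  (≤ bound)
a_2 = 4: 29/5  (≤ bound)
a_3 = 1: 35/6  (≤ bound)
a_4 = 10: 379/65  (≤ bound)
a_5 = 1: 414/71  (≤ bound)
a_6 = 4: 2035/349  (> 247, stop)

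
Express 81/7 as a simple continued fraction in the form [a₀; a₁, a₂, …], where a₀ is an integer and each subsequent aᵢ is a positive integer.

81 ÷ 7 → quotient 11, remainder 4
7 ÷ 4 → quotient 1, remainder 3
4 ÷ 3 → quotient 1, remainder 1
3 ÷ 1 → quotient 3, remainder 0

[11; 1, 1, 3]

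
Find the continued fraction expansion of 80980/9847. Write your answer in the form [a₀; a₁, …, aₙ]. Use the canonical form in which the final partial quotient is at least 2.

80980 ÷ 9847 → quotient 8, remainder 2204
9847 ÷ 2204 → quotient 4, remainder 1031
2204 ÷ 1031 → quotient 2, remainder 142
1031 ÷ 142 → quotient 7, remainder 37
142 ÷ 37 → quotient 3, remainder 31
37 ÷ 31 → quotient 1, remainder 6
31 ÷ 6 → quotient 5, remainder 1
6 ÷ 1 → quotient 6, remainder 0

[8; 4, 2, 7, 3, 1, 5, 6]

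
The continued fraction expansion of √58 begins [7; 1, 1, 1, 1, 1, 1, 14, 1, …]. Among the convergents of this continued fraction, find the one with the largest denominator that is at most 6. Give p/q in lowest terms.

List convergents until the denominator exceeds the bound:
a_0 = 7: 7/1  (≤ bound)
a_1 = 1: 8/1  (≤ bound)
a_2 = 1: 15/2  (≤ bound)
a_3 = 1: 23/3  (≤ bound)
a_4 = 1: 38/5  (≤ bound)
a_5 = 1: 61/8  (> 6, stop)

38/5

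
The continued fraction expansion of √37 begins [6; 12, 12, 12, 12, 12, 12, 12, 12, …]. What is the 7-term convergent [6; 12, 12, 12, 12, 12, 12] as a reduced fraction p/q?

Start with 12.
12 + 1/(12/1) = 12 + 1/12 = 145/12
12 + 1/(145/12) = 12 + 12/145 = 1752/145
12 + 1/(1752/145) = 12 + 145/1752 = 21169/1752
12 + 1/(21169/1752) = 12 + 1752/21169 = 255780/21169
12 + 1/(255780/21169) = 12 + 21169/255780 = 3090529/255780
6 + 1/(3090529/255780) = 6 + 255780/3090529 = 18798954/3090529

18798954/3090529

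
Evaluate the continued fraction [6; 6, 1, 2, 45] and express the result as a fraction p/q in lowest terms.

5578/907

Starting at the tail and folding back:
Start with 45.
2 + 1/(45/1) = 2 + 1/45 = 91/45
1 + 1/(91/45) = 1 + 45/91 = 136/91
6 + 1/(136/91) = 6 + 91/136 = 907/136
6 + 1/(907/136) = 6 + 136/907 = 5578/907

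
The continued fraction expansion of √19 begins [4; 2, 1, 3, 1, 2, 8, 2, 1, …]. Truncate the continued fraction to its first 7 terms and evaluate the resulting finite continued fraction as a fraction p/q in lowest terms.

Use the convergent recurrence hₖ = aₖ·hₖ₋₁ + hₖ₋₂ (and likewise for the denominators kₖ):
a_0 = 4: 4/1
a_1 = 2: 9/2
a_2 = 1: 13/3
a_3 = 3: 48/11
a_4 = 1: 61/14
a_5 = 2: 170/39
a_6 = 8: 1421/326

1421/326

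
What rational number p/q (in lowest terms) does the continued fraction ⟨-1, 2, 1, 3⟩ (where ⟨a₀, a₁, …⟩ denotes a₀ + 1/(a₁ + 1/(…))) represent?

Work from the innermost term outward:
Start with 3.
1 + 1/(3/1) = 1 + 1/3 = 4/3
2 + 1/(4/3) = 2 + 3/4 = 11/4
-1 + 1/(11/4) = -1 + 4/11 = -7/11

-7/11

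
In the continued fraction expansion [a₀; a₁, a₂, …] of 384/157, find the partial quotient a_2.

4

384 ÷ 157 → quotient 2, remainder 70
157 ÷ 70 → quotient 2, remainder 17
70 ÷ 17 → quotient 4, remainder 2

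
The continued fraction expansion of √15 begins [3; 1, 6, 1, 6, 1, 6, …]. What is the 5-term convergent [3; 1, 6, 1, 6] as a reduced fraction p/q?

a_0 = 3: 3/1
a_1 = 1: 4/1
a_2 = 6: 27/7
a_3 = 1: 31/8
a_4 = 6: 213/55

213/55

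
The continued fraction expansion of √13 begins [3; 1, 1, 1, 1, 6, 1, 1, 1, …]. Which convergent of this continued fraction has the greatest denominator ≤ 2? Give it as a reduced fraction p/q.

a_0 = 3: 3/1  (≤ bound)
a_1 = 1: 4/1  (≤ bound)
a_2 = 1: 7/2  (≤ bound)
a_3 = 1: 11/3  (> 2, stop)

7/2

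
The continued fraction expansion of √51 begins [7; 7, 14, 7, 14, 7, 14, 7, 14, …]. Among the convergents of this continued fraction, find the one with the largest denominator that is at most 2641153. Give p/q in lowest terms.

List convergents until the denominator exceeds the bound:
a_0 = 7: 7/1  (≤ bound)
a_1 = 7: 50/7  (≤ bound)
a_2 = 14: 707/99  (≤ bound)
a_3 = 7: 4999/700  (≤ bound)
a_4 = 14: 70693/9899  (≤ bound)
a_5 = 7: 499850/69993  (≤ bound)
a_6 = 14: 7068593/989801  (≤ bound)
a_7 = 7: 49980001/6998600  (> 2641153, stop)

7068593/989801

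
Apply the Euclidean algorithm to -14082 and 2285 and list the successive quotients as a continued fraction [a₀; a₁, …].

Apply division with remainder until the remainder is 0:
⌊-14082/2285⌋ = -7, remainder 1913
⌊2285/1913⌋ = 1, remainder 372
⌊1913/372⌋ = 5, remainder 53
⌊372/53⌋ = 7, remainder 1
⌊53/1⌋ = 53, remainder 0

[-7; 1, 5, 7, 53]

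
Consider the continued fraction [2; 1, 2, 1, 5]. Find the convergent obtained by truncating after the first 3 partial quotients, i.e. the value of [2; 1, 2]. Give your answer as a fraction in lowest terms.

a_0 = 2: 2/1
a_1 = 1: 3/1
a_2 = 2: 8/3

8/3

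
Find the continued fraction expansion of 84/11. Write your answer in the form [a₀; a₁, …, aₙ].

[7; 1, 1, 1, 3]

84 ÷ 11 → quotient 7, remainder 7
11 ÷ 7 → quotient 1, remainder 4
7 ÷ 4 → quotient 1, remainder 3
4 ÷ 3 → quotient 1, remainder 1
3 ÷ 1 → quotient 3, remainder 0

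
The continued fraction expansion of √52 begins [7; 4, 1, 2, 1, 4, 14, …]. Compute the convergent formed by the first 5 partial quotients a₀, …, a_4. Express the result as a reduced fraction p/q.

137/19

Work from the innermost term outward:
Start with 1.
2 + 1/(1/1) = 2 + 1/1 = 3/1
1 + 1/(3/1) = 1 + 1/3 = 4/3
4 + 1/(4/3) = 4 + 3/4 = 19/4
7 + 1/(19/4) = 7 + 4/19 = 137/19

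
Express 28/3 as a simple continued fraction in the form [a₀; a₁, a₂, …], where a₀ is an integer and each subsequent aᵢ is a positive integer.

[9; 3]

Repeatedly divide and take the remainder:
28 = 9·3 + 1, so a_0 = 9
3 = 3·1 + 0, so a_1 = 3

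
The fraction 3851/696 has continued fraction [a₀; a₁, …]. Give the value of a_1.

3851 ÷ 696 → quotient 5, remainder 371
696 ÷ 371 → quotient 1, remainder 325

1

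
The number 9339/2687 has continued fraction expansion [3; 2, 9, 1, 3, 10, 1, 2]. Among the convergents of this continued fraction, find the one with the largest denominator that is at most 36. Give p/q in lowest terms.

73/21

List convergents until the denominator exceeds the bound:
a_0 = 3: 3/1  (≤ bound)
a_1 = 2: 7/2  (≤ bound)
a_2 = 9: 66/19  (≤ bound)
a_3 = 1: 73/21  (≤ bound)
a_4 = 3: 285/82  (> 36, stop)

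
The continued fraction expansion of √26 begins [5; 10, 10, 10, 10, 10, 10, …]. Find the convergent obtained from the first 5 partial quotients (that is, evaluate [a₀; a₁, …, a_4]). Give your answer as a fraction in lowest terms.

Use the convergent recurrence hₖ = aₖ·hₖ₋₁ + hₖ₋₂ (and likewise for the denominators kₖ):
a_0 = 5: 5/1
a_1 = 10: 51/10
a_2 = 10: 515/101
a_3 = 10: 5201/1020
a_4 = 10: 52525/10301

52525/10301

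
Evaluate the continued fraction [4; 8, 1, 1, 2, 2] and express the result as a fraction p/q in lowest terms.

424/103

Starting at the tail and folding back:
Start with 2.
2 + 1/(2/1) = 2 + 1/2 = 5/2
1 + 1/(5/2) = 1 + 2/5 = 7/5
1 + 1/(7/5) = 1 + 5/7 = 12/7
8 + 1/(12/7) = 8 + 7/12 = 103/12
4 + 1/(103/12) = 4 + 12/103 = 424/103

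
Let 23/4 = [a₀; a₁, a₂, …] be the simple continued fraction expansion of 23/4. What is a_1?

1

Apply division with remainder until the remainder is 0:
23 ÷ 4 → quotient 5, remainder 3
4 ÷ 3 → quotient 1, remainder 1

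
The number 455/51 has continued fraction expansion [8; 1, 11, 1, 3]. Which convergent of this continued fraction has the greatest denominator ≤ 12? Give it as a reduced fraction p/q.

107/12

a_0 = 8: 8/1  (≤ bound)
a_1 = 1: 9/1  (≤ bound)
a_2 = 11: 107/12  (≤ bound)
a_3 = 1: 116/13  (> 12, stop)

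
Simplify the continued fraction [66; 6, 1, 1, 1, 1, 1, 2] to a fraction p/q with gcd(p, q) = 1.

Work from the innermost term outward:
Start with 2.
1 + 1/(2/1) = 1 + 1/2 = 3/2
1 + 1/(3/2) = 1 + 2/3 = 5/3
1 + 1/(5/3) = 1 + 3/5 = 8/5
1 + 1/(8/5) = 1 + 5/8 = 13/8
1 + 1/(13/8) = 1 + 8/13 = 21/13
6 + 1/(21/13) = 6 + 13/21 = 139/21
66 + 1/(139/21) = 66 + 21/139 = 9195/139

9195/139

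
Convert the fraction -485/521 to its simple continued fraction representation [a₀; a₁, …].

[-1; 14, 2, 8, 2]

Apply division with remainder until the remainder is 0:
-485 ÷ 521 → quotient -1, remainder 36
521 ÷ 36 → quotient 14, remainder 17
36 ÷ 17 → quotient 2, remainder 2
17 ÷ 2 → quotient 8, remainder 1
2 ÷ 1 → quotient 2, remainder 0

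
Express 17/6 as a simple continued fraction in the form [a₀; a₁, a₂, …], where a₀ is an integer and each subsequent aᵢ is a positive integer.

⌊17/6⌋ = 2, remainder 5
⌊6/5⌋ = 1, remainder 1
⌊5/1⌋ = 5, remainder 0

[2; 1, 5]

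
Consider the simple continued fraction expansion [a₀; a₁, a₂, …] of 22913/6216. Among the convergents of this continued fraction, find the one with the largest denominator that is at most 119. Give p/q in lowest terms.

a_0 = 3: 3/1  (≤ bound)
a_1 = 1: 4/1  (≤ bound)
a_2 = 2: 11/3  (≤ bound)
a_3 = 5: 59/16  (≤ bound)
a_4 = 2: 129/35  (≤ bound)
a_5 = 1: 188/51  (≤ bound)
a_6 = 2: 505/137  (> 119, stop)

188/51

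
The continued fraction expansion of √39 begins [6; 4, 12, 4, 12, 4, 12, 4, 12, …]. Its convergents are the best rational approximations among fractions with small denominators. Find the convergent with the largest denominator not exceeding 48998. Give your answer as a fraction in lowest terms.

List convergents until the denominator exceeds the bound:
a_0 = 6: 6/1  (≤ bound)
a_1 = 4: 25/4  (≤ bound)
a_2 = 12: 306/49  (≤ bound)
a_3 = 4: 1249/200  (≤ bound)
a_4 = 12: 15294/2449  (≤ bound)
a_5 = 4: 62425/9996  (≤ bound)
a_6 = 12: 764394/122401  (> 48998, stop)

62425/9996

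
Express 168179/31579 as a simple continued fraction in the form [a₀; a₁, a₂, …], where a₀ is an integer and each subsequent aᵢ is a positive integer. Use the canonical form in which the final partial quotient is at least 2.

[5; 3, 14, 6, 1, 6, 15]

Apply division with remainder until the remainder is 0:
168179 ÷ 31579 → quotient 5, remainder 10284
31579 ÷ 10284 → quotient 3, remainder 727
10284 ÷ 727 → quotient 14, remainder 106
727 ÷ 106 → quotient 6, remainder 91
106 ÷ 91 → quotient 1, remainder 15
91 ÷ 15 → quotient 6, remainder 1
15 ÷ 1 → quotient 15, remainder 0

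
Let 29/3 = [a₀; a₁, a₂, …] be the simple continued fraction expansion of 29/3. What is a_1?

1

29 ÷ 3 → quotient 9, remainder 2
3 ÷ 2 → quotient 1, remainder 1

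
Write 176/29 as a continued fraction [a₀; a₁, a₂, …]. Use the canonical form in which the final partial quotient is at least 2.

[6; 14, 2]

Run the Euclidean algorithm, recording each quotient:
⌊176/29⌋ = 6, remainder 2
⌊29/2⌋ = 14, remainder 1
⌊2/1⌋ = 2, remainder 0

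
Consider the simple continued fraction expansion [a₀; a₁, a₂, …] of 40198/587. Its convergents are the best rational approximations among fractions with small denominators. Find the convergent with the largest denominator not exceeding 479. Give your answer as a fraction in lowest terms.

6985/102

List convergents until the denominator exceeds the bound:
a_0 = 68: 68/1  (≤ bound)
a_1 = 2: 137/2  (≤ bound)
a_2 = 12: 1712/25  (≤ bound)
a_3 = 3: 5273/77  (≤ bound)
a_4 = 1: 6985/102  (≤ bound)
a_5 = 5: 40198/587  (> 479, stop)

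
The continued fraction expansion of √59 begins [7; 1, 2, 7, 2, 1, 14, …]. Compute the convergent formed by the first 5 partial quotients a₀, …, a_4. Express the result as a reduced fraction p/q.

Work from the innermost term outward:
Start with 2.
7 + 1/(2/1) = 7 + 1/2 = 15/2
2 + 1/(15/2) = 2 + 2/15 = 32/15
1 + 1/(32/15) = 1 + 15/32 = 47/32
7 + 1/(47/32) = 7 + 32/47 = 361/47

361/47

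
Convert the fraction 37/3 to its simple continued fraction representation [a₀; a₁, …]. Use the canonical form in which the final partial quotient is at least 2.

Apply division with remainder until the remainder is 0:
⌊37/3⌋ = 12, remainder 1
⌊3/1⌋ = 3, remainder 0

[12; 3]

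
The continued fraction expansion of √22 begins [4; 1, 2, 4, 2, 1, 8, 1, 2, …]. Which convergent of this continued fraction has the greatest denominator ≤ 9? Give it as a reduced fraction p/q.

14/3

a_0 = 4: 4/1  (≤ bound)
a_1 = 1: 5/1  (≤ bound)
a_2 = 2: 14/3  (≤ bound)
a_3 = 4: 61/13  (> 9, stop)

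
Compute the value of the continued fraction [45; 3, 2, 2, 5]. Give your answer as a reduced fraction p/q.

a_0 = 45: 45/1
a_1 = 3: 136/3
a_2 = 2: 317/7
a_3 = 2: 770/17
a_4 = 5: 4167/92

4167/92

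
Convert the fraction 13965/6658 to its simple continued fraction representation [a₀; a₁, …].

[2; 10, 3, 1, 6, 3, 3, 2]

13965 = 2·6658 + 649, so a_0 = 2
6658 = 10·649 + 168, so a_1 = 10
649 = 3·168 + 145, so a_2 = 3
168 = 1·145 + 23, so a_3 = 1
145 = 6·23 + 7, so a_4 = 6
23 = 3·7 + 2, so a_5 = 3
7 = 3·2 + 1, so a_6 = 3
2 = 2·1 + 0, so a_7 = 2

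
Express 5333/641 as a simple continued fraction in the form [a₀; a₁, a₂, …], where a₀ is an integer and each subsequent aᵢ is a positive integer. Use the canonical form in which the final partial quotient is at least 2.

Run the Euclidean algorithm, recording each quotient:
⌊5333/641⌋ = 8, remainder 205
⌊641/205⌋ = 3, remainder 26
⌊205/26⌋ = 7, remainder 23
⌊26/23⌋ = 1, remainder 3
⌊23/3⌋ = 7, remainder 2
⌊3/2⌋ = 1, remainder 1
⌊2/1⌋ = 2, remainder 0

[8; 3, 7, 1, 7, 1, 2]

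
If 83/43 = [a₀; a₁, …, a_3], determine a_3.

⌊83/43⌋ = 1, remainder 40
⌊43/40⌋ = 1, remainder 3
⌊40/3⌋ = 13, remainder 1
⌊3/1⌋ = 3, remainder 0

3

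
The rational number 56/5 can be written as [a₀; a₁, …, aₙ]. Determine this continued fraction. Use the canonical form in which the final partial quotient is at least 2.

[11; 5]

Repeatedly divide and take the remainder:
⌊56/5⌋ = 11, remainder 1
⌊5/1⌋ = 5, remainder 0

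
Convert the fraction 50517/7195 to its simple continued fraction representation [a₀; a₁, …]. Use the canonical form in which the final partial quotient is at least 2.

50517 ÷ 7195 → quotient 7, remainder 152
7195 ÷ 152 → quotient 47, remainder 51
152 ÷ 51 → quotient 2, remainder 50
51 ÷ 50 → quotient 1, remainder 1
50 ÷ 1 → quotient 50, remainder 0

[7; 47, 2, 1, 50]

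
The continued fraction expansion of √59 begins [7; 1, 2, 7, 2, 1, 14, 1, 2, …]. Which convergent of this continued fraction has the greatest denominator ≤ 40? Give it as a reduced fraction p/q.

a_0 = 7: 7/1  (≤ bound)
a_1 = 1: 8/1  (≤ bound)
a_2 = 2: 23/3  (≤ bound)
a_3 = 7: 169/22  (≤ bound)
a_4 = 2: 361/47  (> 40, stop)

169/22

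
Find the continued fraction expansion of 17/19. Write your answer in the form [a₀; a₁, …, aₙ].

[0; 1, 8, 2]

17 ÷ 19 → quotient 0, remainder 17
19 ÷ 17 → quotient 1, remainder 2
17 ÷ 2 → quotient 8, remainder 1
2 ÷ 1 → quotient 2, remainder 0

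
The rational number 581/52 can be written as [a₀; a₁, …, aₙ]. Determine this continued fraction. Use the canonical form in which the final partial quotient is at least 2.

Repeatedly divide and take the remainder:
581 ÷ 52 → quotient 11, remainder 9
52 ÷ 9 → quotient 5, remainder 7
9 ÷ 7 → quotient 1, remainder 2
7 ÷ 2 → quotient 3, remainder 1
2 ÷ 1 → quotient 2, remainder 0

[11; 5, 1, 3, 2]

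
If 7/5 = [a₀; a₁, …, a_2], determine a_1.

7 = 1·5 + 2, so a_0 = 1
5 = 2·2 + 1, so a_1 = 2

2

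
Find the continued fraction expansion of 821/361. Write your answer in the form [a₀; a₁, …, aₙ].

[2; 3, 1, 1, 1, 4, 1, 5]

821 = 2·361 + 99, so a_0 = 2
361 = 3·99 + 64, so a_1 = 3
99 = 1·64 + 35, so a_2 = 1
64 = 1·35 + 29, so a_3 = 1
35 = 1·29 + 6, so a_4 = 1
29 = 4·6 + 5, so a_5 = 4
6 = 1·5 + 1, so a_6 = 1
5 = 5·1 + 0, so a_7 = 5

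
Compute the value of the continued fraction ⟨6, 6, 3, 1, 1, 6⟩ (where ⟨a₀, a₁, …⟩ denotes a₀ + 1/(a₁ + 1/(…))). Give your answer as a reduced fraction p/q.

1780/289

Use the convergent recurrence hₖ = aₖ·hₖ₋₁ + hₖ₋₂ (and likewise for the denominators kₖ):
a_0 = 6: 6/1
a_1 = 6: 37/6
a_2 = 3: 117/19
a_3 = 1: 154/25
a_4 = 1: 271/44
a_5 = 6: 1780/289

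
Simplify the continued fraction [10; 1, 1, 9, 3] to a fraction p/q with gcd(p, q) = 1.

a_0 = 10: 10/1
a_1 = 1: 11/1
a_2 = 1: 21/2
a_3 = 9: 200/19
a_4 = 3: 621/59

621/59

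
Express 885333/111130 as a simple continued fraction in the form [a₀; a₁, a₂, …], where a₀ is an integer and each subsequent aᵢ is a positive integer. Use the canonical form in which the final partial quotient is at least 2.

885333 ÷ 111130 → quotient 7, remainder 107423
111130 ÷ 107423 → quotient 1, remainder 3707
107423 ÷ 3707 → quotient 28, remainder 3627
3707 ÷ 3627 → quotient 1, remainder 80
3627 ÷ 80 → quotient 45, remainder 27
80 ÷ 27 → quotient 2, remainder 26
27 ÷ 26 → quotient 1, remainder 1
26 ÷ 1 → quotient 26, remainder 0

[7; 1, 28, 1, 45, 2, 1, 26]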